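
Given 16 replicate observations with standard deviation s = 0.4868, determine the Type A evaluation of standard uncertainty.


u_A = s / sqrt(n)
u_A = 0.4868 / sqrt(16)
u_A = 0.4868 / 4
u_A = 0.1217

0.1217


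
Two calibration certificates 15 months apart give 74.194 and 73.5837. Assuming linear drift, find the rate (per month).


rate = (v2 - v1) / months
= (73.5837 - 74.194) / 15
= -0.6103 / 15
= -0.0407

-0.0407


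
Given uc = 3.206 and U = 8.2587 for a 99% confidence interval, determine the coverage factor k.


k = U / uc
k = 8.2587 / 3.206
k = 2.576

2.576


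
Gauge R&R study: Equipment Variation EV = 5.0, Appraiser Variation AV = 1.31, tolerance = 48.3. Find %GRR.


GRR = sqrt(EV^2 + AV^2) = sqrt(5.0^2 + 1.31^2) = 5.1687619
%GRR = GRR / tol * 100 = 5.1687619 / 48.3 * 100
%GRR = 10.7014

10.7014


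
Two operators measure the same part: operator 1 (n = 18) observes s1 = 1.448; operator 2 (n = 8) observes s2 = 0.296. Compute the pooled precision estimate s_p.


s_p = sqrt(((n1-1)*s1^2 + (n2-1)*s2^2) / (n1+n2-2))
numerator = (18-1)*1.448^2 + (8-1)*0.296^2 = 35.643968 + 0.613312 = 36.25728
denominator = 18 + 8 - 2 = 24
s_p^2 = 36.25728 / 24 = 1.51072
s_p = sqrt(1.51072) = 1.2291

1.2291


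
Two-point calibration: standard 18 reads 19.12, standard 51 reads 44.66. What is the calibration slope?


slope = (y2 - y1) / (x2 - x1)
= (44.66 - 19.12) / (51 - 18)
= 25.5400 / 33
= 0.7739

0.7739


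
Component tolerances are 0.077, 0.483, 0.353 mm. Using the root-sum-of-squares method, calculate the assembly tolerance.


RSS = sqrt(0.077^2 + 0.483^2 + 0.353^2)
= sqrt(0.363827)
= 0.6032

0.6032


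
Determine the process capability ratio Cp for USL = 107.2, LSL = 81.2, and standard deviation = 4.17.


Cp = (USL - LSL) / (6 * sigma)
= (107.2 - 81.2) / (6 * 4.17)
= 26.0000 / 25.0200
= 1.0392

1.0392


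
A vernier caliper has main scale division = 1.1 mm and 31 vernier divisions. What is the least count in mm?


LC = MSD / n_div
= 1.1 / 31
= 0.0355

0.0355


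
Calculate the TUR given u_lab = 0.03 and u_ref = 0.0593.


TUR = u_lab / u_ref
= 0.03 / 0.0593
= 0.5059

0.5059


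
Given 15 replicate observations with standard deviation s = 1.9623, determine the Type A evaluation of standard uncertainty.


u_A = s / sqrt(n)
u_A = 1.9623 / sqrt(15)
u_A = 1.9623 / 3.8729833
u_A = 0.5067

0.5067


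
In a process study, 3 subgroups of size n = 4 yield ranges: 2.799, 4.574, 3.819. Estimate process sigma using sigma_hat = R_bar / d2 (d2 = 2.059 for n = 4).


R_bar = (2.799 + 4.574 + 3.819) / 3
R_bar = 11.192 / 3 = 3.7306667
sigma_hat = R_bar / d2 = 3.7306667 / 2.059 = 1.8119

1.8119


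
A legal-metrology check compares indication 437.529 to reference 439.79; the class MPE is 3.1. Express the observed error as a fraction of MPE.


e = indication - reference = 437.529 - 439.79 = -2.2610
|e| = 2.2610
ratio = |e| / MPE = 2.2610 / 3.1
ratio = 0.7294

0.7294


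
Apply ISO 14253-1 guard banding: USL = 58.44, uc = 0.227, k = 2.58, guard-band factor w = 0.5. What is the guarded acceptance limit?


U = k * uc = 2.58 * 0.227 = 0.58566
guard band g = w * U = 0.5 * 0.58566 = 0.29283
AL = USL - g = 58.44 - 0.29283
AL = 58.1472

58.1472


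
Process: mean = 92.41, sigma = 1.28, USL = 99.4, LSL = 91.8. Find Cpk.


Cpu = (USL - mean) / (3*sigma) = (99.4 - 92.41) / (3*1.28) = 1.8203
Cpl = (mean - LSL) / (3*sigma) = (92.41 - 91.8) / (3*1.28) = 0.1589
Cpk = min(Cpu, Cpl) = 0.1589

0.1589


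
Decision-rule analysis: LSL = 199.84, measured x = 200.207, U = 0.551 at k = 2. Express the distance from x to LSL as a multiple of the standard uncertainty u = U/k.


u = U / k = 0.551 / 2 = 0.2755
margin = |LSL - x| = |199.84 - 200.207| = 0.367
z = margin / u = 0.367 / 0.2755
z = 1.3321

1.3321


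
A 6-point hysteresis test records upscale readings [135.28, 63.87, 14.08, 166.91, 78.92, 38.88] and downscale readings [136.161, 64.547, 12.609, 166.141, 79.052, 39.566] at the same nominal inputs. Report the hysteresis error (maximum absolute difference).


|135.28 - 136.161| = 0.8810
|63.87 - 64.547| = 0.6770
|14.08 - 12.609| = 1.4710
|166.91 - 166.141| = 0.7690
|78.92 - 79.052| = 0.1320
|38.88 - 39.566| = 0.6860
hysteresis = max(diffs) = 1.4710

1.4710


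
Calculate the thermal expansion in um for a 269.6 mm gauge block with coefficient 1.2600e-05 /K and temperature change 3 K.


dL = L * alpha * dT
= 269.6 * 1.2600e-05 * 3
= 0.0101909 mm
dL_um = 0.0101909 * 1000 = 10.1909 um

10.1909


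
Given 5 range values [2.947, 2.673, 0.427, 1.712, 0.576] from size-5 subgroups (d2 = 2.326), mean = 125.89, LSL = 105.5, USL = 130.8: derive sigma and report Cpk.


R_bar = (2.947 + 2.673 + 0.427 + 1.712 + 0.576) / 5 = 1.667
sigma = R_bar / d2 = 1.667 / 2.326 = 0.716681
Cp = (USL - LSL)/(6*sigma) = (130.8 - 105.5)/(6*0.716681) = 5.8836
Cpu = (130.8 - 125.89)/(3*0.716681) = 2.2837
Cpl = (125.89 - 105.5)/(3*0.716681) = 9.4835
Cpk = min(Cpu, Cpl) = 2.2837

2.2837


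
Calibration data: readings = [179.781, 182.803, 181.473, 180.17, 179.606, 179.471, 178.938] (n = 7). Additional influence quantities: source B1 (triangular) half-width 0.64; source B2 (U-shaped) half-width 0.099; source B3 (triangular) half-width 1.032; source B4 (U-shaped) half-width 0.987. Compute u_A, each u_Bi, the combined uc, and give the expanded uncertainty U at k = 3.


mean = (179.781 + 182.803 + 181.473 + 180.17 + 179.606 + 179.471 + 178.938) / 7 = 180.3202857
s = sqrt(sum((x - mean)^2)/(n-1)) = 1.350817
u_A = s / sqrt(n) = 1.350817 / sqrt(7) = 0.51056084
u_B1 = 0.64 / sqrt(6) = 0.26127891
u_B2 = 0.099 / sqrt(2) = 0.070003571
u_B3 = 1.032 / sqrt(6) = 0.42131224
u_B4 = 0.987 / sqrt(2) = 0.69791439
uc = sqrt(0.51056084^2 + 0.26127891^2 + 0.070003571^2 + 0.42131224^2 + 0.69791439^2) = 0.99921371
U = k * uc = 3 * 0.99921371
U = 2.9976

2.9976


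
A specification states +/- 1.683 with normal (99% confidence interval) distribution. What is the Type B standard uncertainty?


u_B = half_width / 2.576
u_B = 1.683 / 2.576
u_B = 0.6533

0.6533


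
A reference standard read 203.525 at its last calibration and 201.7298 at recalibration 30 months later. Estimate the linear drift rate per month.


rate = (v2 - v1) / months
= (201.7298 - 203.525) / 30
= -1.7952 / 30
= -0.0598

-0.0598


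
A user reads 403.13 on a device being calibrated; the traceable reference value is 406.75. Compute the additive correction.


Correction = standard - reading
= 406.75 - 403.13
= 3.6200

3.6200


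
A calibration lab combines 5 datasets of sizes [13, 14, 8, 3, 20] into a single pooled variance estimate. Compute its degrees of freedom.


nu = sum_i (n_i - 1)
nu = ((13 - 1) + (14 - 1) + (8 - 1) + (3 - 1) + (20 - 1))
nu = 12 + 13 + 7 + 2 + 19
nu = 53

53


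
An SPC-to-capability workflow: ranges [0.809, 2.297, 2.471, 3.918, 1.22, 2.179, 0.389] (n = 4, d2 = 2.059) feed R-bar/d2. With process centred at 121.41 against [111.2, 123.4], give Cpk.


R_bar = (0.809 + 2.297 + 2.471 + 3.918 + 1.22 + 2.179 + 0.389) / 7 = 1.8975714
sigma = R_bar / d2 = 1.8975714 / 2.059 = 0.92159854
Cp = (USL - LSL)/(6*sigma) = (123.4 - 111.2)/(6*0.92159854) = 2.2063
Cpu = (123.4 - 121.41)/(3*0.92159854) = 0.7198
Cpl = (121.41 - 111.2)/(3*0.92159854) = 3.6929
Cpk = min(Cpu, Cpl) = 0.7198

0.7198


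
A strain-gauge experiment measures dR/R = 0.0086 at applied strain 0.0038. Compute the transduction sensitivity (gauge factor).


GF = (dR/R) / epsilon
= 0.0086 / 0.0038
= 2.2632

2.2632


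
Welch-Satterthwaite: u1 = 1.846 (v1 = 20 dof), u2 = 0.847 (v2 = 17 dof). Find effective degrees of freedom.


uc = sqrt(u1^2 + u2^2) = sqrt(1.846^2 + 0.847^2) = 2.0310404
v_eff = uc^4 / (u1^4/v1 + u2^4/v2)
= 2.0310404^4 / (1.846^4/20 + 0.847^4/17)
= 17.016657 / 0.61090146
v_eff = 27.8550

27.8550


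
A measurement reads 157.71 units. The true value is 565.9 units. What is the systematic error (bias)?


Systematic error = measured - true
= 157.71 - 565.9
= -408.1900

-408.1900


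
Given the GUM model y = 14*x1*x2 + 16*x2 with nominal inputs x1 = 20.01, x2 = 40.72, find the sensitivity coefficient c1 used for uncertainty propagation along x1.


y = 14*x1*x2 + 16*x2
dy/dx1 = 14*x2
Evaluate at x2 = 40.72: c1 = 14 * 40.72
c1 = 570.0800

570.0800


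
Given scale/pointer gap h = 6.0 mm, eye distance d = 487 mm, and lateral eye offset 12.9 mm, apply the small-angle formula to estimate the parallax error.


error = h * offset / d
= 6.0 * 12.9 / 487
= 0.1589

0.1589


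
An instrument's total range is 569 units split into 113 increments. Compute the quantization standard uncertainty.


resolution = range / divisions
resolution = 569 / 113 = 5.0353982
u_res = resolution / (2*sqrt(3))
u_res = 5.0353982 / 3.4641016
u_res = 1.4536

1.4536


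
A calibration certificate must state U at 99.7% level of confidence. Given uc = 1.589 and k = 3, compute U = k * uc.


U = k * uc
U = 3 * 1.589
U = 4.7670

4.7670


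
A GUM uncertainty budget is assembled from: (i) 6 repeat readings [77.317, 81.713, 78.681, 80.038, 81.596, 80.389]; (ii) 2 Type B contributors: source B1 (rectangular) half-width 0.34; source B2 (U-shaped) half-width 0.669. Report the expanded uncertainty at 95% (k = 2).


mean = (77.317 + 81.713 + 78.681 + 80.038 + 81.596 + 80.389) / 6 = 79.95566667
s = sqrt(sum((x - mean)^2)/(n-1)) = 1.7065056
u_A = s / sqrt(n) = 1.7065056 / sqrt(6) = 0.69667799
u_B1 = 0.34 / sqrt(3) = 0.19629909
u_B2 = 0.669 / sqrt(2) = 0.47305444
uc = sqrt(0.69667799^2 + 0.19629909^2 + 0.47305444^2) = 0.86468148
U = k * uc = 2 * 0.86468148
U = 1.7294

1.7294


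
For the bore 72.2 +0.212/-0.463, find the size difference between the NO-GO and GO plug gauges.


GO = nominal - lower_tol (smallest hole = maximum material condition)
GO = 72.2 - 0.463 = 71.737
NO-GO = nominal + upper_tol (largest hole = least material condition)
NO-GO = 72.2 + 0.212 = 72.412
spread = NO-GO - GO = 72.412 - 71.737 = 0.6750

0.6750


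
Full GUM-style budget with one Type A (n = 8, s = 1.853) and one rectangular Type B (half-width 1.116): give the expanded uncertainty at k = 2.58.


u_A = s / sqrt(n) = 1.853 / sqrt(8) = 0.65513443
u_B = half_width / sqrt(3) = 1.116 / sqrt(3) = 0.6443229
uc = sqrt(u_A^2 + u_B^2) = sqrt(0.65513443^2 + 0.6443229^2) = 0.91888689
U = k * uc = 2.58 * 0.91888689
U = 2.3707

2.3707


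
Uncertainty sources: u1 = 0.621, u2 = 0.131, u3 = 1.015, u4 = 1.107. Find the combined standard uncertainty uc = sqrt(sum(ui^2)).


uc = sqrt(0.621^2 + 0.131^2 + 1.015^2 + 1.107^2)
uc = sqrt(2.658476)
uc = 1.6305

1.6305


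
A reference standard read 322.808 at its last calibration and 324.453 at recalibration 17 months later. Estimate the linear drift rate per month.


rate = (v2 - v1) / months
= (324.453 - 322.808) / 17
= 1.6450 / 17
= 0.0968

0.0968


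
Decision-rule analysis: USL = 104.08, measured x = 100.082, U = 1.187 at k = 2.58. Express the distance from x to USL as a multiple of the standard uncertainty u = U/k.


u = U / k = 1.187 / 2.58 = 0.46007752
margin = |USL - x| = |104.08 - 100.082| = 3.998
z = margin / u = 3.998 / 0.46007752
z = 8.6898

8.6898


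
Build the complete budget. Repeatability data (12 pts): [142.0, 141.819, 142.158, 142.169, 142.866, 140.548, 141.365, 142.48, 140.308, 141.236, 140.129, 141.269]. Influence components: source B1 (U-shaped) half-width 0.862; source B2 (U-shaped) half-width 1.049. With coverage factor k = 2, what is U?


mean = (142.0 + 141.819 + 142.158 + 142.169 + 142.866 + 140.548 + 141.365 + 142.48 + 140.308 + 141.236 + 140.129 + 141.269) / 12 = 141.5289167
s = sqrt(sum((x - mean)^2)/(n-1)) = 0.87369117
u_A = s / sqrt(n) = 0.87369117 / sqrt(12) = 0.25221292
u_B1 = 0.862 / sqrt(2) = 0.60952605
u_B2 = 1.049 / sqrt(2) = 0.74175501
uc = sqrt(0.25221292^2 + 0.60952605^2 + 0.74175501^2) = 0.99263984
U = k * uc = 2 * 0.99263984
U = 1.9853

1.9853


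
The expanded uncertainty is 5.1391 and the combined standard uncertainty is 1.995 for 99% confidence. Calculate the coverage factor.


k = U / uc
k = 5.1391 / 1.995
k = 2.576

2.576


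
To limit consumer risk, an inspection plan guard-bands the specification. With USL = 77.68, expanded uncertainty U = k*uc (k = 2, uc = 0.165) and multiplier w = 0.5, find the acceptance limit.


U = k * uc = 2 * 0.165 = 0.33
guard band g = w * U = 0.5 * 0.33 = 0.165
AL = USL - g = 77.68 - 0.165
AL = 77.5150

77.5150


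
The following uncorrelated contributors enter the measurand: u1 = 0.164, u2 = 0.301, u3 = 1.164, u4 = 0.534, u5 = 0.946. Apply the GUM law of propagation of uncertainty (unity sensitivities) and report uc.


uc = sqrt(0.164^2 + 0.301^2 + 1.164^2 + 0.534^2 + 0.946^2)
uc = sqrt(2.652465)
uc = 1.6286

1.6286


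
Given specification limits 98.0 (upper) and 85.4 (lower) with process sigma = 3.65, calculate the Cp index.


Cp = (USL - LSL) / (6 * sigma)
= (98.0 - 85.4) / (6 * 3.65)
= 12.6000 / 21.9000
= 0.5753

0.5753


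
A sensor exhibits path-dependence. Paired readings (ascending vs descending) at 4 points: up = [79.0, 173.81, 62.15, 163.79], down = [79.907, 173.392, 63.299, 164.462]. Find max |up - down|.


|79.0 - 79.907| = 0.9070
|173.81 - 173.392| = 0.4180
|62.15 - 63.299| = 1.1490
|163.79 - 164.462| = 0.6720
hysteresis = max(diffs) = 1.1490

1.1490


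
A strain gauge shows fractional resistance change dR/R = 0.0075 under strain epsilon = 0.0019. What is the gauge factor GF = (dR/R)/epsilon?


GF = (dR/R) / epsilon
= 0.0075 / 0.0019
= 3.9474

3.9474


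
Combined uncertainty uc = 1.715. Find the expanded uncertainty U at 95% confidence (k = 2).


U = k * uc
U = 2 * 1.715
U = 3.4300

3.4300


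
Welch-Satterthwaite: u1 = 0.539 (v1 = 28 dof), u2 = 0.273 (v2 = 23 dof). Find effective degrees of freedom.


uc = sqrt(u1^2 + u2^2) = sqrt(0.539^2 + 0.273^2) = 0.60419368
v_eff = uc^4 / (u1^4/v1 + u2^4/v2)
= 0.60419368^4 / (0.539^4/28 + 0.273^4/23)
= 0.1332615 / 0.0032558764
v_eff = 40.9295

40.9295


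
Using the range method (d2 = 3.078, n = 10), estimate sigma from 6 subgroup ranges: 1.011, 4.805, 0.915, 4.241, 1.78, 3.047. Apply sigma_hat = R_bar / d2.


R_bar = (1.011 + 4.805 + 0.915 + 4.241 + 1.78 + 3.047) / 6
R_bar = 15.799 / 6 = 2.6331667
sigma_hat = R_bar / d2 = 2.6331667 / 3.078 = 0.8555

0.8555


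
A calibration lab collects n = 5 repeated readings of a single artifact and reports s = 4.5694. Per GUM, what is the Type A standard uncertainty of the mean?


u_A = s / sqrt(n)
u_A = 4.5694 / sqrt(5)
u_A = 4.5694 / 2.236068
u_A = 2.0435

2.0435


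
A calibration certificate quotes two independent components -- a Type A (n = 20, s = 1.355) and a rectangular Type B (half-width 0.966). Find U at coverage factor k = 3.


u_A = s / sqrt(n) = 1.355 / sqrt(20) = 0.30298721
u_B = half_width / sqrt(3) = 0.966 / sqrt(3) = 0.55772036
uc = sqrt(u_A^2 + u_B^2) = sqrt(0.30298721^2 + 0.55772036^2) = 0.63470722
U = k * uc = 3 * 0.63470722
U = 1.9041

1.9041


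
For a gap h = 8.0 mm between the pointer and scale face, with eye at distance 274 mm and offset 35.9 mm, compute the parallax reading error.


error = h * offset / d
= 8.0 * 35.9 / 274
= 1.0482

1.0482


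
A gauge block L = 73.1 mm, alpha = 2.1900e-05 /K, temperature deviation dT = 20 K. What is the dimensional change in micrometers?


dL = L * alpha * dT
= 73.1 * 2.1900e-05 * 20
= 0.0320178 mm
dL_um = 0.0320178 * 1000 = 32.0178 um

32.0178


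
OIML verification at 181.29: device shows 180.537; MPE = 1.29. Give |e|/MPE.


e = indication - reference = 180.537 - 181.29 = -0.7530
|e| = 0.7530
ratio = |e| / MPE = 0.7530 / 1.29
ratio = 0.5837

0.5837


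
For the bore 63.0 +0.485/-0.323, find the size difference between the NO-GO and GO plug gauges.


GO = nominal - lower_tol (smallest hole = maximum material condition)
GO = 63.0 - 0.323 = 62.677
NO-GO = nominal + upper_tol (largest hole = least material condition)
NO-GO = 63.0 + 0.485 = 63.485
spread = NO-GO - GO = 63.485 - 62.677 = 0.8080

0.8080


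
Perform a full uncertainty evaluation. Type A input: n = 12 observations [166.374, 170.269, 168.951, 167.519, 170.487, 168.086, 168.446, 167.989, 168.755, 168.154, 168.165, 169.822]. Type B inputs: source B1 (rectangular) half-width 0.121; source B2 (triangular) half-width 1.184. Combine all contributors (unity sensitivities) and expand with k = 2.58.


mean = (166.374 + 170.269 + 168.951 + 167.519 + 170.487 + 168.086 + 168.446 + 167.989 + 168.755 + 168.154 + 168.165 + 169.822) / 12 = 168.58475
s = sqrt(sum((x - mean)^2)/(n-1)) = 1.1738461
u_A = s / sqrt(n) = 1.1738461 / sqrt(12) = 0.33886018
u_B1 = 0.121 / sqrt(3) = 0.069859383
u_B2 = 1.184 / sqrt(6) = 0.48336598
uc = sqrt(0.33886018^2 + 0.069859383^2 + 0.48336598^2) = 0.59443185
U = k * uc = 2.58 * 0.59443185
U = 1.5336

1.5336


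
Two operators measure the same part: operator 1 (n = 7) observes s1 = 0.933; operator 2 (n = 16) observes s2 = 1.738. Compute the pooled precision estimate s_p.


s_p = sqrt(((n1-1)*s1^2 + (n2-1)*s2^2) / (n1+n2-2))
numerator = (7-1)*0.933^2 + (16-1)*1.738^2 = 5.222934 + 45.30966 = 50.532594
denominator = 7 + 16 - 2 = 21
s_p^2 = 50.532594 / 21 = 2.406314
s_p = sqrt(2.406314) = 1.5512

1.5512


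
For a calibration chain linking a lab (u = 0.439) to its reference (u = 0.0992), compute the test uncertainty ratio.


TUR = u_lab / u_ref
= 0.439 / 0.0992
= 4.4254

4.4254


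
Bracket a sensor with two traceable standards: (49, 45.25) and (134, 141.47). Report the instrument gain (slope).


slope = (y2 - y1) / (x2 - x1)
= (141.47 - 45.25) / (134 - 49)
= 96.2200 / 85
= 1.1320

1.1320


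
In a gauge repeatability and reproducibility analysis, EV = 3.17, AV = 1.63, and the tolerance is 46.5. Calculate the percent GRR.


GRR = sqrt(EV^2 + AV^2) = sqrt(3.17^2 + 1.63^2) = 3.5645196
%GRR = GRR / tol * 100 = 3.5645196 / 46.5 * 100
%GRR = 7.6656

7.6656


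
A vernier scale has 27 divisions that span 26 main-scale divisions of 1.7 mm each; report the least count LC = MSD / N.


LC = MSD / n_div
= 1.7 / 27
= 0.0630

0.0630


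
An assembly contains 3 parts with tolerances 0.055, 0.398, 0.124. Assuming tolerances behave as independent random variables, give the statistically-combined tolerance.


RSS = sqrt(0.055^2 + 0.398^2 + 0.124^2)
= sqrt(0.176805)
= 0.4205

0.4205


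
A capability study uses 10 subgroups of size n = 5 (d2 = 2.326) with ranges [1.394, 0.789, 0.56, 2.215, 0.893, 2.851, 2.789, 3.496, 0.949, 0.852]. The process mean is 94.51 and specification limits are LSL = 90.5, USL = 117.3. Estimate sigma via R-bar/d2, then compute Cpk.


R_bar = (1.394 + 0.789 + 0.56 + 2.215 + 0.893 + 2.851 + 2.789 + 3.496 + 0.949 + 0.852) / 10 = 1.6788
sigma = R_bar / d2 = 1.6788 / 2.326 = 0.72175408
Cp = (USL - LSL)/(6*sigma) = (117.3 - 90.5)/(6*0.72175408) = 6.1886
Cpu = (117.3 - 94.51)/(3*0.72175408) = 10.5253
Cpl = (94.51 - 90.5)/(3*0.72175408) = 1.8520
Cpk = min(Cpu, Cpl) = 1.8520

1.8520


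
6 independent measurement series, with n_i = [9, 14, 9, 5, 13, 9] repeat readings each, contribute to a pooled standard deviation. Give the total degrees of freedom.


nu = sum_i (n_i - 1)
nu = ((9 - 1) + (14 - 1) + (9 - 1) + (5 - 1) + (13 - 1) + (9 - 1))
nu = 8 + 13 + 8 + 4 + 12 + 8
nu = 53

53


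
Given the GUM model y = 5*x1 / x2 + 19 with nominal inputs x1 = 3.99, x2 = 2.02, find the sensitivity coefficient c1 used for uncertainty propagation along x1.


y = 5*x1 / x2 + 19
dy/dx1 = 5/x2
Evaluate at x2 = 2.02: c1 = 5 / 2.02
c1 = 2.4752

2.4752


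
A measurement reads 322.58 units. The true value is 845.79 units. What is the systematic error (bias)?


Systematic error = measured - true
= 322.58 - 845.79
= -523.2100

-523.2100


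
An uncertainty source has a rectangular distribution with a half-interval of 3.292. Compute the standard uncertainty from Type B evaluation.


u_B = half_width / sqrt(3)
u_B = 3.292 / 1.7320508
u_B = 1.9006

1.9006


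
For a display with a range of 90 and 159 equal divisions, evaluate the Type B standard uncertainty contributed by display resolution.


resolution = range / divisions
resolution = 90 / 159 = 0.56603774
u_res = resolution / (2*sqrt(3))
u_res = 0.56603774 / 3.4641016
u_res = 0.1634

0.1634


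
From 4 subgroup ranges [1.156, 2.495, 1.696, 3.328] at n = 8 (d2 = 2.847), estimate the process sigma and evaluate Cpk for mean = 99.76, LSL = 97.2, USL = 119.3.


R_bar = (1.156 + 2.495 + 1.696 + 3.328) / 4 = 2.16875
sigma = R_bar / d2 = 2.16875 / 2.847 = 0.76176677
Cp = (USL - LSL)/(6*sigma) = (119.3 - 97.2)/(6*0.76176677) = 4.8353
Cpu = (119.3 - 99.76)/(3*0.76176677) = 8.5503
Cpl = (99.76 - 97.2)/(3*0.76176677) = 1.1202
Cpk = min(Cpu, Cpl) = 1.1202

1.1202


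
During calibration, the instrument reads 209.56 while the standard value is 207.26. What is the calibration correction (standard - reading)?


Correction = standard - reading
= 207.26 - 209.56
= -2.3000

-2.3000


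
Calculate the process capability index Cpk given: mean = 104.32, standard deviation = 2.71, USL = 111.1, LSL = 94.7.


Cpu = (USL - mean) / (3*sigma) = (111.1 - 104.32) / (3*2.71) = 0.8339
Cpl = (mean - LSL) / (3*sigma) = (104.32 - 94.7) / (3*2.71) = 1.1833
Cpk = min(Cpu, Cpl) = 0.8339

0.8339


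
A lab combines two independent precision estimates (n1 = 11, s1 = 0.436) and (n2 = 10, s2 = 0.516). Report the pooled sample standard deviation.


s_p = sqrt(((n1-1)*s1^2 + (n2-1)*s2^2) / (n1+n2-2))
numerator = (11-1)*0.436^2 + (10-1)*0.516^2 = 1.90096 + 2.396304 = 4.297264
denominator = 11 + 10 - 2 = 19
s_p^2 = 4.297264 / 19 = 0.22617179
s_p = sqrt(0.22617179) = 0.4756

0.4756


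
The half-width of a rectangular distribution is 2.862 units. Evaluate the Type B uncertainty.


u_B = half_width / sqrt(3)
u_B = 2.862 / 1.7320508
u_B = 1.6524

1.6524


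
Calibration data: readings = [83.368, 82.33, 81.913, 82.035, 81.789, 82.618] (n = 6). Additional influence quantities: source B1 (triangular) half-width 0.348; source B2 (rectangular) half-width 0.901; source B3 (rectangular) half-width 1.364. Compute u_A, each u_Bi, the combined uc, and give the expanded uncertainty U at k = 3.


mean = (83.368 + 82.33 + 81.913 + 82.035 + 81.789 + 82.618) / 6 = 82.34216667
s = sqrt(sum((x - mean)^2)/(n-1)) = 0.58533663
u_A = s / sqrt(n) = 0.58533663 / sqrt(6) = 0.23896268
u_B1 = 0.348 / sqrt(6) = 0.14207041
u_B2 = 0.901 / sqrt(3) = 0.52019259
u_B3 = 1.364 / sqrt(3) = 0.78750577
uc = sqrt(0.23896268^2 + 0.14207041^2 + 0.52019259^2 + 0.78750577^2) = 0.98389676
U = k * uc = 3 * 0.98389676
U = 2.9517

2.9517


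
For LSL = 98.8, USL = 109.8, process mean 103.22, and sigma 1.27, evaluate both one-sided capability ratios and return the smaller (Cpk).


Cpu = (USL - mean) / (3*sigma) = (109.8 - 103.22) / (3*1.27) = 1.7270
Cpl = (mean - LSL) / (3*sigma) = (103.22 - 98.8) / (3*1.27) = 1.1601
Cpk = min(Cpu, Cpl) = 1.1601

1.1601


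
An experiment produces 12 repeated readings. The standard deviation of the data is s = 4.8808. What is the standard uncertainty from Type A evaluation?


u_A = s / sqrt(n)
u_A = 4.8808 / sqrt(12)
u_A = 4.8808 / 3.4641016
u_A = 1.4090

1.4090


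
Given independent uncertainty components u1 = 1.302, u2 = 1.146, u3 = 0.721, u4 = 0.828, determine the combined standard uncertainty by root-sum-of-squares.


uc = sqrt(1.302^2 + 1.146^2 + 0.721^2 + 0.828^2)
uc = sqrt(4.213945)
uc = 2.0528

2.0528


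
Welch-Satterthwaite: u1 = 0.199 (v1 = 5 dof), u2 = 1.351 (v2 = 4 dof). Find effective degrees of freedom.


uc = sqrt(u1^2 + u2^2) = sqrt(0.199^2 + 1.351^2) = 1.3655775
v_eff = uc^4 / (u1^4/v1 + u2^4/v2)
= 1.3655775^4 / (0.199^4/5 + 1.351^4/4)
= 3.4774862 / 0.83315332
v_eff = 4.1739

4.1739


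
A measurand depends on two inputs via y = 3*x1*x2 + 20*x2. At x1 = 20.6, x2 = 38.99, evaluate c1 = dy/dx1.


y = 3*x1*x2 + 20*x2
dy/dx1 = 3*x2
Evaluate at x2 = 38.99: c1 = 3 * 38.99
c1 = 116.9700

116.9700


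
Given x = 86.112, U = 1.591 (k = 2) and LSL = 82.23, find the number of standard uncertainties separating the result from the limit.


u = U / k = 1.591 / 2 = 0.7955
margin = |LSL - x| = |82.23 - 86.112| = 3.882
z = margin / u = 3.882 / 0.7955
z = 4.8799

4.8799


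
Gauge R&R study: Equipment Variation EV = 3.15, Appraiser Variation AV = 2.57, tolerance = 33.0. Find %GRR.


GRR = sqrt(EV^2 + AV^2) = sqrt(3.15^2 + 2.57^2) = 4.0653905
%GRR = GRR / tol * 100 = 4.0653905 / 33.0 * 100
%GRR = 12.3194

12.3194


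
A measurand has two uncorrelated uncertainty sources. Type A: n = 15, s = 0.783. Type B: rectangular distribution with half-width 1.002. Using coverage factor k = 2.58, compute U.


u_A = s / sqrt(n) = 0.783 / sqrt(15) = 0.20216973
u_B = half_width / sqrt(3) = 1.002 / sqrt(3) = 0.57850497
uc = sqrt(u_A^2 + u_B^2) = sqrt(0.20216973^2 + 0.57850497^2) = 0.61281367
U = k * uc = 2.58 * 0.61281367
U = 1.5811

1.5811


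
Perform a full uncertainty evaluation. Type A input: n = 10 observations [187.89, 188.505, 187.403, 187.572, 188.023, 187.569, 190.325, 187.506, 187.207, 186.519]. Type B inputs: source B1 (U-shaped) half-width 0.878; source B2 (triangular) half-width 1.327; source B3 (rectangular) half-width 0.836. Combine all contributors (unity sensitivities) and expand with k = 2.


mean = (187.89 + 188.505 + 187.403 + 187.572 + 188.023 + 187.569 + 190.325 + 187.506 + 187.207 + 186.519) / 10 = 187.8519
s = sqrt(sum((x - mean)^2)/(n-1)) = 1.0135495
u_A = s / sqrt(n) = 1.0135495 / sqrt(10) = 0.32051249
u_B1 = 0.878 / sqrt(2) = 0.62083975
u_B2 = 1.327 / sqrt(6) = 0.54174548
u_B3 = 0.836 / sqrt(3) = 0.48266483
uc = sqrt(0.32051249^2 + 0.62083975^2 + 0.54174548^2 + 0.48266483^2) = 1.0072853
U = k * uc = 2 * 1.0072853
U = 2.0146

2.0146


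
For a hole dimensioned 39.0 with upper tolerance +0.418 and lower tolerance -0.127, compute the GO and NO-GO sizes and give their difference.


GO = nominal - lower_tol (smallest hole = maximum material condition)
GO = 39.0 - 0.127 = 38.873
NO-GO = nominal + upper_tol (largest hole = least material condition)
NO-GO = 39.0 + 0.418 = 39.418
spread = NO-GO - GO = 39.418 - 38.873 = 0.5450

0.5450


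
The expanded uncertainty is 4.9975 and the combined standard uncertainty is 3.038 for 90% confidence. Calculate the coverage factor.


k = U / uc
k = 4.9975 / 3.038
k = 1.645

1.645


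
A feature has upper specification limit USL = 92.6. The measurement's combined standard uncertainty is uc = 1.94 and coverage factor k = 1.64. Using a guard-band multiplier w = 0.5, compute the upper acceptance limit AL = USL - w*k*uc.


U = k * uc = 1.64 * 1.94 = 3.1816
guard band g = w * U = 0.5 * 3.1816 = 1.5908
AL = USL - g = 92.6 - 1.5908
AL = 91.0092

91.0092


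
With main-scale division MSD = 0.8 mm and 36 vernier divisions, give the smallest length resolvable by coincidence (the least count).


LC = MSD / n_div
= 0.8 / 36
= 0.0222

0.0222


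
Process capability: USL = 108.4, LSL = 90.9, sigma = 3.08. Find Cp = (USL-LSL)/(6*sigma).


Cp = (USL - LSL) / (6 * sigma)
= (108.4 - 90.9) / (6 * 3.08)
= 17.5000 / 18.4800
= 0.9470

0.9470


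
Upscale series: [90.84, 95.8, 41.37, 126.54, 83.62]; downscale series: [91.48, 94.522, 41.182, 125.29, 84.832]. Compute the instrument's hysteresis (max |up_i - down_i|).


|90.84 - 91.48| = 0.6400
|95.8 - 94.522| = 1.2780
|41.37 - 41.182| = 0.1880
|126.54 - 125.29| = 1.2500
|83.62 - 84.832| = 1.2120
hysteresis = max(diffs) = 1.2780

1.2780


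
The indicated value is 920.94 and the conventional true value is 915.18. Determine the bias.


Systematic error = measured - true
= 920.94 - 915.18
= 5.7600

5.7600


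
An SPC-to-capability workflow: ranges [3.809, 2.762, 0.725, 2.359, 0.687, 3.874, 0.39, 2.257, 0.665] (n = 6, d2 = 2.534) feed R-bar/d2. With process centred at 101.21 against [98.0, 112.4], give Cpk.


R_bar = (3.809 + 2.762 + 0.725 + 2.359 + 0.687 + 3.874 + 0.39 + 2.257 + 0.665) / 9 = 1.9475556
sigma = R_bar / d2 = 1.9475556 / 2.534 = 0.76856969
Cp = (USL - LSL)/(6*sigma) = (112.4 - 98.0)/(6*0.76856969) = 3.1227
Cpu = (112.4 - 101.21)/(3*0.76856969) = 4.8532
Cpl = (101.21 - 98.0)/(3*0.76856969) = 1.3922
Cpk = min(Cpu, Cpl) = 1.3922

1.3922


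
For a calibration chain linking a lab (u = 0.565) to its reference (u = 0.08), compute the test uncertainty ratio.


TUR = u_lab / u_ref
= 0.565 / 0.08
= 7.0625

7.0625


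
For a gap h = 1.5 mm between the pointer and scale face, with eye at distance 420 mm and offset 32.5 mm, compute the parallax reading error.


error = h * offset / d
= 1.5 * 32.5 / 420
= 0.1161

0.1161


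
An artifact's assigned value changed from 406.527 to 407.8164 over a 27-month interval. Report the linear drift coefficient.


rate = (v2 - v1) / months
= (407.8164 - 406.527) / 27
= 1.2894 / 27
= 0.0478

0.0478


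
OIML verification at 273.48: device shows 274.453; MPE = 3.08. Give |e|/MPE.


e = indication - reference = 274.453 - 273.48 = 0.9730
|e| = 0.9730
ratio = |e| / MPE = 0.9730 / 3.08
ratio = 0.3159

0.3159


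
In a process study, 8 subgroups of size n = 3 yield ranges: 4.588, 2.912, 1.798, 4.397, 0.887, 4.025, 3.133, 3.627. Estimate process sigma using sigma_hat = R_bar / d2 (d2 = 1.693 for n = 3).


R_bar = (4.588 + 2.912 + 1.798 + 4.397 + 0.887 + 4.025 + 3.133 + 3.627) / 8
R_bar = 25.367 / 8 = 3.170875
sigma_hat = R_bar / d2 = 3.170875 / 1.693 = 1.8729

1.8729


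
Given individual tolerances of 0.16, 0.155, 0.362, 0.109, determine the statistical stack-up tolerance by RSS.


RSS = sqrt(0.16^2 + 0.155^2 + 0.362^2 + 0.109^2)
= sqrt(0.19255)
= 0.4388

0.4388


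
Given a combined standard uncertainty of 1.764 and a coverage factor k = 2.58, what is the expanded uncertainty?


U = k * uc
U = 2.58 * 1.764
U = 4.5511

4.5511


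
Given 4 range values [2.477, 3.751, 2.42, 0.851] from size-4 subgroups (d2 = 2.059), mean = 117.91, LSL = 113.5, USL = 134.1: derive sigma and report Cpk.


R_bar = (2.477 + 3.751 + 2.42 + 0.851) / 4 = 2.37475
sigma = R_bar / d2 = 2.37475 / 2.059 = 1.1533511
Cp = (USL - LSL)/(6*sigma) = (134.1 - 113.5)/(6*1.1533511) = 2.9768
Cpu = (134.1 - 117.91)/(3*1.1533511) = 4.6791
Cpl = (117.91 - 113.5)/(3*1.1533511) = 1.2745
Cpk = min(Cpu, Cpl) = 1.2745

1.2745


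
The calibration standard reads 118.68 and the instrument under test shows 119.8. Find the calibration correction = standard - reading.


Correction = standard - reading
= 118.68 - 119.8
= -1.1200

-1.1200


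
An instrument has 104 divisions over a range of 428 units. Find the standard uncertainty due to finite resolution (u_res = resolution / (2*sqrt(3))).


resolution = range / divisions
resolution = 428 / 104 = 4.1153846
u_res = resolution / (2*sqrt(3))
u_res = 4.1153846 / 3.4641016
u_res = 1.1880

1.1880


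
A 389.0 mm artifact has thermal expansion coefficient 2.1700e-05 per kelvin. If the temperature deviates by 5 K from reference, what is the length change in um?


dL = L * alpha * dT
= 389.0 * 2.1700e-05 * 5
= 0.0422065 mm
dL_um = 0.0422065 * 1000 = 42.2065 um

42.2065


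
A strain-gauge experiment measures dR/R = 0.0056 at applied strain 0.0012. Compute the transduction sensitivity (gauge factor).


GF = (dR/R) / epsilon
= 0.0056 / 0.0012
= 4.6667

4.6667


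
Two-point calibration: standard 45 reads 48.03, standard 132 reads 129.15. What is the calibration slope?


slope = (y2 - y1) / (x2 - x1)
= (129.15 - 48.03) / (132 - 45)
= 81.1200 / 87
= 0.9324

0.9324


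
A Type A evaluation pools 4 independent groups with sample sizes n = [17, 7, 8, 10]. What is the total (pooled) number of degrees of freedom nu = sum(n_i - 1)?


nu = sum_i (n_i - 1)
nu = ((17 - 1) + (7 - 1) + (8 - 1) + (10 - 1))
nu = 16 + 6 + 7 + 9
nu = 38

38


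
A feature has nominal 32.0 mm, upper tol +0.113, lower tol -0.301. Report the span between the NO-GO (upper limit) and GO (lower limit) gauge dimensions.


GO = nominal - lower_tol (smallest hole = maximum material condition)
GO = 32.0 - 0.301 = 31.699
NO-GO = nominal + upper_tol (largest hole = least material condition)
NO-GO = 32.0 + 0.113 = 32.113
spread = NO-GO - GO = 32.113 - 31.699 = 0.4140

0.4140


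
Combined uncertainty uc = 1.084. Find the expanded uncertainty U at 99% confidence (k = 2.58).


U = k * uc
U = 2.58 * 1.084
U = 2.7967

2.7967


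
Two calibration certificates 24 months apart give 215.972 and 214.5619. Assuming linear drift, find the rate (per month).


rate = (v2 - v1) / months
= (214.5619 - 215.972) / 24
= -1.4101 / 24
= -0.0588

-0.0588


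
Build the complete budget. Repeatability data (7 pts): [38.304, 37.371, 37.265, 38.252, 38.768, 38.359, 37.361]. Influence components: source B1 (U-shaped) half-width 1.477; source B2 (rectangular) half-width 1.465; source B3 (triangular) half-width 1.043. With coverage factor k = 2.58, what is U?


mean = (38.304 + 37.371 + 37.265 + 38.252 + 38.768 + 38.359 + 37.361) / 7 = 37.95428571
s = sqrt(sum((x - mean)^2)/(n-1)) = 0.60610552
u_A = s / sqrt(n) = 0.60610552 / sqrt(7) = 0.22908635
u_B1 = 1.477 / sqrt(2) = 1.0443967
u_B2 = 1.465 / sqrt(3) = 0.84581814
u_B3 = 1.043 / sqrt(6) = 0.42580297
uc = sqrt(0.22908635^2 + 1.0443967^2 + 0.84581814^2 + 0.42580297^2) = 1.4282722
U = k * uc = 2.58 * 1.4282722
U = 3.6849

3.6849


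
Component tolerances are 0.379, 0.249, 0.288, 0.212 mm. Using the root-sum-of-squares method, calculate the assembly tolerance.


RSS = sqrt(0.379^2 + 0.249^2 + 0.288^2 + 0.212^2)
= sqrt(0.33353)
= 0.5775

0.5775


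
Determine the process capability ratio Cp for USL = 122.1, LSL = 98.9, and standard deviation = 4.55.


Cp = (USL - LSL) / (6 * sigma)
= (122.1 - 98.9) / (6 * 4.55)
= 23.2000 / 27.3000
= 0.8498

0.8498


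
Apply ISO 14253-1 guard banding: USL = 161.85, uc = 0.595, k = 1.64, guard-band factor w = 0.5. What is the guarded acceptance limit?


U = k * uc = 1.64 * 0.595 = 0.9758
guard band g = w * U = 0.5 * 0.9758 = 0.4879
AL = USL - g = 161.85 - 0.4879
AL = 161.3621

161.3621


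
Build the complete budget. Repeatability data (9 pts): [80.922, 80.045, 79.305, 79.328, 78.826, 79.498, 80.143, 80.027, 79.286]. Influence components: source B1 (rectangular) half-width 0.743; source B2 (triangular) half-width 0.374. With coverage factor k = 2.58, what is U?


mean = (80.922 + 80.045 + 79.305 + 79.328 + 78.826 + 79.498 + 80.143 + 80.027 + 79.286) / 9 = 79.70888889
s = sqrt(sum((x - mean)^2)/(n-1)) = 0.63099731
u_A = s / sqrt(n) = 0.63099731 / sqrt(9) = 0.21033244
u_B1 = 0.743 / sqrt(3) = 0.42897125
u_B2 = 0.374 / sqrt(6) = 0.15268486
uc = sqrt(0.21033244^2 + 0.42897125^2 + 0.15268486^2) = 0.50156628
U = k * uc = 2.58 * 0.50156628
U = 1.2940

1.2940


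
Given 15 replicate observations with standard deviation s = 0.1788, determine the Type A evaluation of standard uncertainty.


u_A = s / sqrt(n)
u_A = 0.1788 / sqrt(15)
u_A = 0.1788 / 3.8729833
u_A = 0.0462

0.0462


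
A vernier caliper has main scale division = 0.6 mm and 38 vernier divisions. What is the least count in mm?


LC = MSD / n_div
= 0.6 / 38
= 0.0158

0.0158


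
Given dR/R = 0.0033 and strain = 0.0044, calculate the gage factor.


GF = (dR/R) / epsilon
= 0.0033 / 0.0044
= 0.7500

0.7500


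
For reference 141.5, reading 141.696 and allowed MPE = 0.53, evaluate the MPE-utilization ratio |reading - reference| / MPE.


e = indication - reference = 141.696 - 141.5 = 0.1960
|e| = 0.1960
ratio = |e| / MPE = 0.1960 / 0.53
ratio = 0.3698

0.3698


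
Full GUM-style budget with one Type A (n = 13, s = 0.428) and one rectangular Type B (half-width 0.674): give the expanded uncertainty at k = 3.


u_A = s / sqrt(n) = 0.428 / sqrt(13) = 0.11870584
u_B = half_width / sqrt(3) = 0.674 / sqrt(3) = 0.38913408
uc = sqrt(u_A^2 + u_B^2) = sqrt(0.11870584^2 + 0.38913408^2) = 0.40683708
U = k * uc = 3 * 0.40683708
U = 1.2205

1.2205


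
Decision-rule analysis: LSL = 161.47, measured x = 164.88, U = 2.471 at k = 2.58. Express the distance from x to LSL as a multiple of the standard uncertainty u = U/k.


u = U / k = 2.471 / 2.58 = 0.95775194
margin = |LSL - x| = |161.47 - 164.88| = 3.41
z = margin / u = 3.41 / 0.95775194
z = 3.5604

3.5604


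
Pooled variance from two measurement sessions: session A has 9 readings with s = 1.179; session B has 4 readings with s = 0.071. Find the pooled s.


s_p = sqrt(((n1-1)*s1^2 + (n2-1)*s2^2) / (n1+n2-2))
numerator = (9-1)*1.179^2 + (4-1)*0.071^2 = 11.120328 + 0.015123 = 11.135451
denominator = 9 + 4 - 2 = 11
s_p^2 = 11.135451 / 11 = 1.0123137
s_p = sqrt(1.0123137) = 1.0061

1.0061


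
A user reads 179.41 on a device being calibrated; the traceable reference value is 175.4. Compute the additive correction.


Correction = standard - reading
= 175.4 - 179.41
= -4.0100

-4.0100


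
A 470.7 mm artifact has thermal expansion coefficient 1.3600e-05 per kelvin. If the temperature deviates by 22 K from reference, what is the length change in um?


dL = L * alpha * dT
= 470.7 * 1.3600e-05 * 22
= 0.1408334 mm
dL_um = 0.1408334 * 1000 = 140.8334 um

140.8334


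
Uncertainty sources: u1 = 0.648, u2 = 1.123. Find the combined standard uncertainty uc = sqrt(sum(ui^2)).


uc = sqrt(0.648^2 + 1.123^2)
uc = sqrt(1.681033)
uc = 1.2965

1.2965


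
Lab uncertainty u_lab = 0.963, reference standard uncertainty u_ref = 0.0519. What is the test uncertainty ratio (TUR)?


TUR = u_lab / u_ref
= 0.963 / 0.0519
= 18.5549

18.5549


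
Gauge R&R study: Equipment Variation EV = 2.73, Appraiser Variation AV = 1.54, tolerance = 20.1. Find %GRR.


GRR = sqrt(EV^2 + AV^2) = sqrt(2.73^2 + 1.54^2) = 3.1344058
%GRR = GRR / tol * 100 = 3.1344058 / 20.1 * 100
%GRR = 15.5941

15.5941


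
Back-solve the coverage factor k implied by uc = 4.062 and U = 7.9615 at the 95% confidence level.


k = U / uc
k = 7.9615 / 4.062
k = 1.96

1.96


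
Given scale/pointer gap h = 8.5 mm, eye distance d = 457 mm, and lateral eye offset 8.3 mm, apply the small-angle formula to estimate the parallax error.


error = h * offset / d
= 8.5 * 8.3 / 457
= 0.1544

0.1544


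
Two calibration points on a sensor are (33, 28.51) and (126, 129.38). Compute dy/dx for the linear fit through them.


slope = (y2 - y1) / (x2 - x1)
= (129.38 - 28.51) / (126 - 33)
= 100.8700 / 93
= 1.0846

1.0846


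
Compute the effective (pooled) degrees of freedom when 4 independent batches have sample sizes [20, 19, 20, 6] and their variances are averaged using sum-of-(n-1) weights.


nu = sum_i (n_i - 1)
nu = ((20 - 1) + (19 - 1) + (20 - 1) + (6 - 1))
nu = 19 + 18 + 19 + 5
nu = 61

61


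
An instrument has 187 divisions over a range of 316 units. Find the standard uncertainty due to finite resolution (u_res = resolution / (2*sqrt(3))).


resolution = range / divisions
resolution = 316 / 187 = 1.6898396
u_res = resolution / (2*sqrt(3))
u_res = 1.6898396 / 3.4641016
u_res = 0.4878

0.4878


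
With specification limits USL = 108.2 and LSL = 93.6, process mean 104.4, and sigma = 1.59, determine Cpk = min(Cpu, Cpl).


Cpu = (USL - mean) / (3*sigma) = (108.2 - 104.4) / (3*1.59) = 0.7966
Cpl = (mean - LSL) / (3*sigma) = (104.4 - 93.6) / (3*1.59) = 2.2642
Cpk = min(Cpu, Cpl) = 0.7966

0.7966


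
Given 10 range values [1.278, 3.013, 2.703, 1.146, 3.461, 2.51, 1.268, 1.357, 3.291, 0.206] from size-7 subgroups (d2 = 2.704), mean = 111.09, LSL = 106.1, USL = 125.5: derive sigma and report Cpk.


R_bar = (1.278 + 3.013 + 2.703 + 1.146 + 3.461 + 2.51 + 1.268 + 1.357 + 3.291 + 0.206) / 10 = 2.0233
sigma = R_bar / d2 = 2.0233 / 2.704 = 0.74826183
Cp = (USL - LSL)/(6*sigma) = (125.5 - 106.1)/(6*0.74826183) = 4.3211
Cpu = (125.5 - 111.09)/(3*0.74826183) = 6.4193
Cpl = (111.09 - 106.1)/(3*0.74826183) = 2.2229
Cpk = min(Cpu, Cpl) = 2.2229

2.2229


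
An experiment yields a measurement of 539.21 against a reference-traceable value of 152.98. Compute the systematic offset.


Systematic error = measured - true
= 539.21 - 152.98
= 386.2300

386.2300


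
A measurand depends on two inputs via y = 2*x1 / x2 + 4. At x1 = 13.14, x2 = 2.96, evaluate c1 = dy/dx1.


y = 2*x1 / x2 + 4
dy/dx1 = 2/x2
Evaluate at x2 = 2.96: c1 = 2 / 2.96
c1 = 0.6757

0.6757
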